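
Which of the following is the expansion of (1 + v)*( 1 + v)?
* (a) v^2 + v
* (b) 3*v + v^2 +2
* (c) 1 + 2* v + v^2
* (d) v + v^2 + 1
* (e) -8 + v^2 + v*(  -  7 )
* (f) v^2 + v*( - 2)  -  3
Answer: c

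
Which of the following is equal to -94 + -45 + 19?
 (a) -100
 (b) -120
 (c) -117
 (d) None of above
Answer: b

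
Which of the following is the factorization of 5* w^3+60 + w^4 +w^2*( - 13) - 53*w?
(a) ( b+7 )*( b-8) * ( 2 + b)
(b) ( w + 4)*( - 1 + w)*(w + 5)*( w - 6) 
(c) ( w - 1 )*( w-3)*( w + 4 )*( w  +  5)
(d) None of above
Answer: c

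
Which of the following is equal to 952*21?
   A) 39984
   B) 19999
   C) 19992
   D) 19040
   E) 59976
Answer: C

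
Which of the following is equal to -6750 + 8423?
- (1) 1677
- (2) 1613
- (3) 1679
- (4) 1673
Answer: 4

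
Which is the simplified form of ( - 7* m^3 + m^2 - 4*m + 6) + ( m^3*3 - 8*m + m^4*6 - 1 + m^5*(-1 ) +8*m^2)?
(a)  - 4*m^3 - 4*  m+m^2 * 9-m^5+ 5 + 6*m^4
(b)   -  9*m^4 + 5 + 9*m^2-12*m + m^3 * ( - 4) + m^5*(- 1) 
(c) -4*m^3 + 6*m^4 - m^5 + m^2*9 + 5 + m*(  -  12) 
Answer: c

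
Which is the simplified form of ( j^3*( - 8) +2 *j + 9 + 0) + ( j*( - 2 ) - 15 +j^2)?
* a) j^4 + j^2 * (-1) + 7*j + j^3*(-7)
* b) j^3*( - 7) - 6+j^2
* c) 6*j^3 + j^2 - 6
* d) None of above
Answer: d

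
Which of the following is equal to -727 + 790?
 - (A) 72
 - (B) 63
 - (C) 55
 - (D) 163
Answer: B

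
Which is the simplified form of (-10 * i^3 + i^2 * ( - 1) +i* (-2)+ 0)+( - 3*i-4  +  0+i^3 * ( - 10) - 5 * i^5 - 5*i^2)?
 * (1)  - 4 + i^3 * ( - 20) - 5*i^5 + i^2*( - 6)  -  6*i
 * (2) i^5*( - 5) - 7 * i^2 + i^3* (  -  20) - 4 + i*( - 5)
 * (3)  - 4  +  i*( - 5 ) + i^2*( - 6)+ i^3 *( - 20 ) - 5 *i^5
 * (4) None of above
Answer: 3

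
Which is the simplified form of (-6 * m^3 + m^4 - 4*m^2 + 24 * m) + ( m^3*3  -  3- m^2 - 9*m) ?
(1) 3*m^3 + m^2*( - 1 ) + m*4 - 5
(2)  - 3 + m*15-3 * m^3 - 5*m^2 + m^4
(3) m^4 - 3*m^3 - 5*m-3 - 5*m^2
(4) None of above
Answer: 2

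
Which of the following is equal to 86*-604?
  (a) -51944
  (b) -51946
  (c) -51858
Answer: a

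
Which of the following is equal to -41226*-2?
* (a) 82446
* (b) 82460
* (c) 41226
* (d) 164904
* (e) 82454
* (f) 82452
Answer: f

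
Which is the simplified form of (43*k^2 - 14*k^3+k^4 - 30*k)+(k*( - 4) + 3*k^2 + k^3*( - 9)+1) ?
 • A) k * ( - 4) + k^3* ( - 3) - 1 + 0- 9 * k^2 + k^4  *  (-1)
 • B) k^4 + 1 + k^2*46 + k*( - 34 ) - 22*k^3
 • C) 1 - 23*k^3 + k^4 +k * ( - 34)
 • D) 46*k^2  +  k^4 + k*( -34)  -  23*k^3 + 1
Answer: D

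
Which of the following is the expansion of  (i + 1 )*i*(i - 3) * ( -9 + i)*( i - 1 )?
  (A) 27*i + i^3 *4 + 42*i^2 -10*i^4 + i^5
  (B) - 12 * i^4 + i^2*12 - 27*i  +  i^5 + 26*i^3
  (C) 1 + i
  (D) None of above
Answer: B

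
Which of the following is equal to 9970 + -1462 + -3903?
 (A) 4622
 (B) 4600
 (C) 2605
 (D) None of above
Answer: D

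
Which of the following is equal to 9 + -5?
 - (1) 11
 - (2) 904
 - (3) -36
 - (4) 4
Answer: 4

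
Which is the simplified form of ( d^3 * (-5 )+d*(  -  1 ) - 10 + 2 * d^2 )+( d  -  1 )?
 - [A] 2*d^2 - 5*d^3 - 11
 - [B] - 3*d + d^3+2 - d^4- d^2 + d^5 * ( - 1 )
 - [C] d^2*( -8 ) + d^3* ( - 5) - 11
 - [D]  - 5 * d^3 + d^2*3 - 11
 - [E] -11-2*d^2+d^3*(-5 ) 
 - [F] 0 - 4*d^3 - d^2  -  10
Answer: A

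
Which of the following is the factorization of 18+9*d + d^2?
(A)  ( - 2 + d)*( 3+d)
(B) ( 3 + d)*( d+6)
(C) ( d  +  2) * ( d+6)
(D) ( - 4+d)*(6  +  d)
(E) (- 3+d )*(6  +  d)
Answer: B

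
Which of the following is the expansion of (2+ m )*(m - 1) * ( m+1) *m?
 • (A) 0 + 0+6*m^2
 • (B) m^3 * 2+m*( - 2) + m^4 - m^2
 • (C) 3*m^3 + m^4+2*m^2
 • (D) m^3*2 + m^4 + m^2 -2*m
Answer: B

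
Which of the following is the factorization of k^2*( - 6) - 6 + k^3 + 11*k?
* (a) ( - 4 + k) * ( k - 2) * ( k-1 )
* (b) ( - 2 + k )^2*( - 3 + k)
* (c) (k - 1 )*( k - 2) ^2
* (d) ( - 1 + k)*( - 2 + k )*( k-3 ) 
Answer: d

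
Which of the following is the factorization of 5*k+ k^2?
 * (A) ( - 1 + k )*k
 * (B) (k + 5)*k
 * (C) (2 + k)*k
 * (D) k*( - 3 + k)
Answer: B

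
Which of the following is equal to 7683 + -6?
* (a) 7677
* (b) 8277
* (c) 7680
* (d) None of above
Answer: a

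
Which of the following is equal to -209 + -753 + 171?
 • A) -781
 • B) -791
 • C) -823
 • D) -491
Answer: B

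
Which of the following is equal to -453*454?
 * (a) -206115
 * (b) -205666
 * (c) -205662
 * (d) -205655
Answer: c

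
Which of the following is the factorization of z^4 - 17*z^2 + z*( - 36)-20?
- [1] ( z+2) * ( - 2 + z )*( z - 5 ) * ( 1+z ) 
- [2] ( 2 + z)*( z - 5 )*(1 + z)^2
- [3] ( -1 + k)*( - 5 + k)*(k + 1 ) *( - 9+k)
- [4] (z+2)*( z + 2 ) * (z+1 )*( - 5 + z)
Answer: 4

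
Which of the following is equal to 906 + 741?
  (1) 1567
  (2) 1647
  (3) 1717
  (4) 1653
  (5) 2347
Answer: 2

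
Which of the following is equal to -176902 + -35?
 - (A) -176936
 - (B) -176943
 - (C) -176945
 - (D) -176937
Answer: D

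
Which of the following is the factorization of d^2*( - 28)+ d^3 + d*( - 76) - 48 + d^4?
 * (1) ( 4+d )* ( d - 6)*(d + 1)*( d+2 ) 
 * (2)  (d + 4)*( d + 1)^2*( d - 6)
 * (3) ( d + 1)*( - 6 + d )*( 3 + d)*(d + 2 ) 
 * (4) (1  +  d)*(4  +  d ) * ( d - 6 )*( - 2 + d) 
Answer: 1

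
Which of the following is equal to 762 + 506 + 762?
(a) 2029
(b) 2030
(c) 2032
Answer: b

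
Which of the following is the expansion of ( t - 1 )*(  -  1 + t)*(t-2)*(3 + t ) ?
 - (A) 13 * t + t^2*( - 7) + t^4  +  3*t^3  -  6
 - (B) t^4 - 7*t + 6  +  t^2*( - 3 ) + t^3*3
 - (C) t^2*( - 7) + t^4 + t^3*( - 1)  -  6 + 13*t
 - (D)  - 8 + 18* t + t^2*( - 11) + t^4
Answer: C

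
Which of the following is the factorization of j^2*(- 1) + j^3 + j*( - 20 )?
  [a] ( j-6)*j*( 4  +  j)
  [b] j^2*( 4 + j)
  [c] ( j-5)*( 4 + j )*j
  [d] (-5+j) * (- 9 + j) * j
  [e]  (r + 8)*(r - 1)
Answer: c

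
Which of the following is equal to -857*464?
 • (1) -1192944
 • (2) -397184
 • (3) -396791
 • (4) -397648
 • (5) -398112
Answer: 4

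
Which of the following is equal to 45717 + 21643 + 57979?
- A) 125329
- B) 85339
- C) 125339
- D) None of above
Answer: C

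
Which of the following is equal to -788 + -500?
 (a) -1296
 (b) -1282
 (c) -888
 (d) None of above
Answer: d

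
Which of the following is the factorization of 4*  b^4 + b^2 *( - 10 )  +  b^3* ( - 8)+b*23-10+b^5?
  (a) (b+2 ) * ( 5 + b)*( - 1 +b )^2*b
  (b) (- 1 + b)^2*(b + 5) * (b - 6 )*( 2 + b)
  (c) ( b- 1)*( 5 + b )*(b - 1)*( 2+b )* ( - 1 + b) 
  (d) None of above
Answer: c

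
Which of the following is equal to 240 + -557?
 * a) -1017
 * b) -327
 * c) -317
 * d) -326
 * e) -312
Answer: c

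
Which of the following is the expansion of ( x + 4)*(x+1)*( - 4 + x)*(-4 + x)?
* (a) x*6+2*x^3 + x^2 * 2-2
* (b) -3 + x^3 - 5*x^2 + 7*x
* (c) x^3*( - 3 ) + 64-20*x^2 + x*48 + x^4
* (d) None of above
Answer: c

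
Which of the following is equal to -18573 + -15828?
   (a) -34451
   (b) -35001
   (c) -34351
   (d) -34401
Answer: d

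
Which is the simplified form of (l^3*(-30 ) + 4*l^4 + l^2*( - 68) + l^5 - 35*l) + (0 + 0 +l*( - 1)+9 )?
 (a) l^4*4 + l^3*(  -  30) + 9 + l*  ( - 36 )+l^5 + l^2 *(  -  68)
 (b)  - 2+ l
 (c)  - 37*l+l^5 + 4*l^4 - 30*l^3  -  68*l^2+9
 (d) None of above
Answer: a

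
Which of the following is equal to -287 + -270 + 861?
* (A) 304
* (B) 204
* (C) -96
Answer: A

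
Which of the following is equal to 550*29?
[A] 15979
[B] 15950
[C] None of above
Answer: B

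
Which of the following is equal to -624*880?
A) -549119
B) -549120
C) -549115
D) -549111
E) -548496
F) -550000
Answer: B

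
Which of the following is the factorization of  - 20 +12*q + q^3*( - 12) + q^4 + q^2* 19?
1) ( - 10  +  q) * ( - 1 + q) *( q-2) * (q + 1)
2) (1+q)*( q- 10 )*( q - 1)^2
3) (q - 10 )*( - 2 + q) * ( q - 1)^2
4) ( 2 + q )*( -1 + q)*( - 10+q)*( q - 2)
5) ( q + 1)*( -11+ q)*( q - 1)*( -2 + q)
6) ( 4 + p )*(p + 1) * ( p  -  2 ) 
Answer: 1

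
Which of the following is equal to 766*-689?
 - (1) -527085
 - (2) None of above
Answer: 2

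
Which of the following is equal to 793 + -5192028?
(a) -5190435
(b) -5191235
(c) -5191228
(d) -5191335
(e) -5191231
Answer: b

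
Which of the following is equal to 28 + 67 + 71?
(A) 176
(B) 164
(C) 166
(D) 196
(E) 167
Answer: C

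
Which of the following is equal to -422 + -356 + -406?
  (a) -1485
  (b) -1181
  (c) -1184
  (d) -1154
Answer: c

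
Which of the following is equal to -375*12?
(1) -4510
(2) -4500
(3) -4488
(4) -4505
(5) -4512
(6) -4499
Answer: 2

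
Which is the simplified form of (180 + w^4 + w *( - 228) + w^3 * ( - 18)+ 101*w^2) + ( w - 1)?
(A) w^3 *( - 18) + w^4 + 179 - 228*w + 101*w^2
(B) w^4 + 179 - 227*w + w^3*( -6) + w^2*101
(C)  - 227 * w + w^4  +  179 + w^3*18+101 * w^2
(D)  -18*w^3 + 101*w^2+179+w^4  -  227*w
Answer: D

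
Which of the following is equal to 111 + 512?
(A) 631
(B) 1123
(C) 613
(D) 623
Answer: D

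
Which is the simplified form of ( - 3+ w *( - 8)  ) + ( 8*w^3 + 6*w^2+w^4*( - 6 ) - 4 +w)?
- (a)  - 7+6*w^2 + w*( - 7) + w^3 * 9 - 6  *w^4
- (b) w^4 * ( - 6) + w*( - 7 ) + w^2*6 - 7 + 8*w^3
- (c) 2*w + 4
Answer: b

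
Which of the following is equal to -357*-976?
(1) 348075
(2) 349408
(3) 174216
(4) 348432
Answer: 4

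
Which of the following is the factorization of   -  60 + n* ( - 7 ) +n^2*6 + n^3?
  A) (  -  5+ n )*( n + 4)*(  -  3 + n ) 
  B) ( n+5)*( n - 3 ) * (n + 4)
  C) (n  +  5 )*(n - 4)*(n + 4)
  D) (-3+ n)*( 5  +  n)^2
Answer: B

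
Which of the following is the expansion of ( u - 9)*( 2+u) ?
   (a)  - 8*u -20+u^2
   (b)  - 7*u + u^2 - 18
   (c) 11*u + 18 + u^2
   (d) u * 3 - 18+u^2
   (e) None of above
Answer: b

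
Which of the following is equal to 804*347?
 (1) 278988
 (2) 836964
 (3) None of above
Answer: 1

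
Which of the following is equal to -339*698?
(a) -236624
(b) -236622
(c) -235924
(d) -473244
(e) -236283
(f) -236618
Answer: b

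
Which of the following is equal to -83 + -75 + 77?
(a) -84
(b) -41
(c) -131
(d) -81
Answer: d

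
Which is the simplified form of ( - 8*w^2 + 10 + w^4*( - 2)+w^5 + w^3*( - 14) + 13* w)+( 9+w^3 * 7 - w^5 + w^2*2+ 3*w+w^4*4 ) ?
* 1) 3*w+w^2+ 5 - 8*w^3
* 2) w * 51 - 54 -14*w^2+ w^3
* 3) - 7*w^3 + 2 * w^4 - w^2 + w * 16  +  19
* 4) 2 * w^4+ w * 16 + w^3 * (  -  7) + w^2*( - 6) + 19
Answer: 4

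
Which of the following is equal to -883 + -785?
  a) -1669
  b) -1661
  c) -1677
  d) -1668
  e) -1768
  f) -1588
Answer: d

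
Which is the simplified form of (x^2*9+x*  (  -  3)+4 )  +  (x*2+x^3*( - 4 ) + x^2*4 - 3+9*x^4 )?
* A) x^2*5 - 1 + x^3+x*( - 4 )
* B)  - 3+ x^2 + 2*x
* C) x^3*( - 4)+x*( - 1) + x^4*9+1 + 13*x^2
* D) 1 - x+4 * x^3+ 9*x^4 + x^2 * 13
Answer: C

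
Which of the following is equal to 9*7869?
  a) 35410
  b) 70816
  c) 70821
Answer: c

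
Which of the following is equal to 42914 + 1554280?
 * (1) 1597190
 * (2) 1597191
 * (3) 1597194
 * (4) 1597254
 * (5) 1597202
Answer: 3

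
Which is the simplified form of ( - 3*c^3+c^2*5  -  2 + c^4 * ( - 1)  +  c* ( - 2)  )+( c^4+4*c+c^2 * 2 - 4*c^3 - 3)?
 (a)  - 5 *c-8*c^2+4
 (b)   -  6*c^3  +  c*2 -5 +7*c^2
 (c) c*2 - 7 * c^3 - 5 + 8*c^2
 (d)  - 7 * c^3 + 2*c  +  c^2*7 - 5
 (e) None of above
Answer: d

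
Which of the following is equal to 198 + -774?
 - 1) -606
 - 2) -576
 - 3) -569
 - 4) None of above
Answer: 2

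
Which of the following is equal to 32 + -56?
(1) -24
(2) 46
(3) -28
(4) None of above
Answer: 1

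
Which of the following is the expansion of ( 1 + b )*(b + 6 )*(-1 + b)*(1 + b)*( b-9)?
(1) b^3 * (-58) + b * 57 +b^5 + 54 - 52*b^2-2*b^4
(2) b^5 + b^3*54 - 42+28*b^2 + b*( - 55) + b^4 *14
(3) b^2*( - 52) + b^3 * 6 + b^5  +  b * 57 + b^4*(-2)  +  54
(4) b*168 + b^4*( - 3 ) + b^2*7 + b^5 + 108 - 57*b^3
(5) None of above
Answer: 1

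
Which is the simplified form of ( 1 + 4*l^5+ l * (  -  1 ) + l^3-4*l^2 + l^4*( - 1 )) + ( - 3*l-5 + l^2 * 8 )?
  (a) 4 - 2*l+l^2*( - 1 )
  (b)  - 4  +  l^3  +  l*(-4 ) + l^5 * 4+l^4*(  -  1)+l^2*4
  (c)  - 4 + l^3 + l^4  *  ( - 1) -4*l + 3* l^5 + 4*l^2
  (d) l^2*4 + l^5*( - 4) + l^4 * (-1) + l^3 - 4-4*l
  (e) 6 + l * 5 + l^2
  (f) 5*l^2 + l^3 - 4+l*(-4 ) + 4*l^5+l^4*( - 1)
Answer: b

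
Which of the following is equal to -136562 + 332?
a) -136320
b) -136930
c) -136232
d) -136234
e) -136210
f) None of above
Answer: f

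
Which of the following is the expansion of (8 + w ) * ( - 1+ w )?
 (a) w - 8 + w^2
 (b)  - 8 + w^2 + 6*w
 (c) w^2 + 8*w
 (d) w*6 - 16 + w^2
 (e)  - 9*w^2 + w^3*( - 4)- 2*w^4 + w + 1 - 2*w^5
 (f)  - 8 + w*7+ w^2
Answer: f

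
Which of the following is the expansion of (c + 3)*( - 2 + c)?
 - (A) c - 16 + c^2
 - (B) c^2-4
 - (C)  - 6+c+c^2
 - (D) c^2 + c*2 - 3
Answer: C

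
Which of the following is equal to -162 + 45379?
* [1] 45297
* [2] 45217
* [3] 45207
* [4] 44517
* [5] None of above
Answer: 2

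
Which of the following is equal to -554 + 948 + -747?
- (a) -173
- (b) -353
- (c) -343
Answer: b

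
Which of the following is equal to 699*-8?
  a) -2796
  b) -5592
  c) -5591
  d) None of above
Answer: b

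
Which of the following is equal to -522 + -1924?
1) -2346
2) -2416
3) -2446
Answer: 3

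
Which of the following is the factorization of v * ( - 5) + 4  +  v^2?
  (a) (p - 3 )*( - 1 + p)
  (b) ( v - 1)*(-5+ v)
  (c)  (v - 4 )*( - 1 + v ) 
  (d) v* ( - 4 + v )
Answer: c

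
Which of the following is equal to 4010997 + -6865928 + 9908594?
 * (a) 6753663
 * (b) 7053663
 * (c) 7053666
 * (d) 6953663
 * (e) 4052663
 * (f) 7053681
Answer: b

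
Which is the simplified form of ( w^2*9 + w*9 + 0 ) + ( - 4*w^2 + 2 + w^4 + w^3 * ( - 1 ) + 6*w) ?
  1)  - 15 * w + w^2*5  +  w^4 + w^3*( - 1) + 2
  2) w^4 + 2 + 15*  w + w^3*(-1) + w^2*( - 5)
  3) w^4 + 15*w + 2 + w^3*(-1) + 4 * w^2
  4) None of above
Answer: 4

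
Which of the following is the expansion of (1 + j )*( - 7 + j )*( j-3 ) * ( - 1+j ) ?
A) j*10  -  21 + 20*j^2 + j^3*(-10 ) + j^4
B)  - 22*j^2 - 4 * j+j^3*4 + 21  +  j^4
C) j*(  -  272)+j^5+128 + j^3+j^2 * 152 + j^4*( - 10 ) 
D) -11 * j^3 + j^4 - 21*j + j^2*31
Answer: A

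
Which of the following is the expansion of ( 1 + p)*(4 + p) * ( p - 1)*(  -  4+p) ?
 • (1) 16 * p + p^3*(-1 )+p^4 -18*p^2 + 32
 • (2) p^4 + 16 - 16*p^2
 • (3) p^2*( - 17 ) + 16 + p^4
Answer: 3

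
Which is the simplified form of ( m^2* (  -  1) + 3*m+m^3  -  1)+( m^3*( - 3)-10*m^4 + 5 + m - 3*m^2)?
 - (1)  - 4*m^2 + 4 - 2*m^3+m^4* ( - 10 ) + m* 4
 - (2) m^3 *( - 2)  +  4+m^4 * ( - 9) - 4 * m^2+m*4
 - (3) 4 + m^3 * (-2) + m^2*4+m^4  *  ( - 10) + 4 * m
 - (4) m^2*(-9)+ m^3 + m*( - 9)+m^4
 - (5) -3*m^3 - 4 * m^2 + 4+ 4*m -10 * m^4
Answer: 1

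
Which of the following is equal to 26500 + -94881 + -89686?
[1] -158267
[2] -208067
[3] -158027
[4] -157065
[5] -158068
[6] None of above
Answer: 6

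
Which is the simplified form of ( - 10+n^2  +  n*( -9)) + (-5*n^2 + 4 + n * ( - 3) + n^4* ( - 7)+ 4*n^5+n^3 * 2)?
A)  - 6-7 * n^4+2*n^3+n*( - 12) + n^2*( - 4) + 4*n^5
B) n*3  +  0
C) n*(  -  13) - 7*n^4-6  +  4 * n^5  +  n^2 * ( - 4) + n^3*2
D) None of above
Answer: A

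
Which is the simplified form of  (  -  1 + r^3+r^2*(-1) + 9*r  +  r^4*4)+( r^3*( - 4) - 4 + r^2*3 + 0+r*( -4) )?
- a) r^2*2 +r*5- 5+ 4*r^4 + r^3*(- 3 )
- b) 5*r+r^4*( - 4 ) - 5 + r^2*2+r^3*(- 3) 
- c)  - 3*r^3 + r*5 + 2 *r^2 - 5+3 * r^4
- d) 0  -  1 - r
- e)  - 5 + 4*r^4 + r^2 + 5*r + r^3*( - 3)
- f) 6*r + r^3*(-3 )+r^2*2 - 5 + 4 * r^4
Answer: a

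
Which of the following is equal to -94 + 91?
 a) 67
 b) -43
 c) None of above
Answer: c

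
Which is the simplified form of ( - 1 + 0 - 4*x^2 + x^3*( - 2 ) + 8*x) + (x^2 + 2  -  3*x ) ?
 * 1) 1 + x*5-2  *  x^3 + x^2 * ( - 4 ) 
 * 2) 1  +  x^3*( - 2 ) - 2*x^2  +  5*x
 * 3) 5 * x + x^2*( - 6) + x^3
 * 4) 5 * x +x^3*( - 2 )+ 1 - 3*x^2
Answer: 4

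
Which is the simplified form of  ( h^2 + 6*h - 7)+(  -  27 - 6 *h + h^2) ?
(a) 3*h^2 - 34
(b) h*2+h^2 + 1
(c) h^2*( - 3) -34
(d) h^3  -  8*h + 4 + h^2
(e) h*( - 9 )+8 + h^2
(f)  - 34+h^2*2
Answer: f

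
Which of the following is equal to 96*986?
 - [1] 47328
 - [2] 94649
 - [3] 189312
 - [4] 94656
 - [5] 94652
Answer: 4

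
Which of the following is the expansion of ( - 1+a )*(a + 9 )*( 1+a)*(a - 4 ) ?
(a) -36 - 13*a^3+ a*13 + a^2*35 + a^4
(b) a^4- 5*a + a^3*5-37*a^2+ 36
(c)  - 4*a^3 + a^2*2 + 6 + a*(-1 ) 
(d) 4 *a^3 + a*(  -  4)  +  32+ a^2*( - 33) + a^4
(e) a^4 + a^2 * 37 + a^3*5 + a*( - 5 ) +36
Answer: b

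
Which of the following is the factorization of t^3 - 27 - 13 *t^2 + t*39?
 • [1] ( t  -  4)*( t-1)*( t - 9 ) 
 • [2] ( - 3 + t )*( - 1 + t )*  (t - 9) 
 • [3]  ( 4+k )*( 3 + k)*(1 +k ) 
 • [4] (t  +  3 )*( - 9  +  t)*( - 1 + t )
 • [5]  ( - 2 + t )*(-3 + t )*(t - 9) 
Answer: 2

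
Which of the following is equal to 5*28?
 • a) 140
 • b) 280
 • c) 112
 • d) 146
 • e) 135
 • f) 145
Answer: a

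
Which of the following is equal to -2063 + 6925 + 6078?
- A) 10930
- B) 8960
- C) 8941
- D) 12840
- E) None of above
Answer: E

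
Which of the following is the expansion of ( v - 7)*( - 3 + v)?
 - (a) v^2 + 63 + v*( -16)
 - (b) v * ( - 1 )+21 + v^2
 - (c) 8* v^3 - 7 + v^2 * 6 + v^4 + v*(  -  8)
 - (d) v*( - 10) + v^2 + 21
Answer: d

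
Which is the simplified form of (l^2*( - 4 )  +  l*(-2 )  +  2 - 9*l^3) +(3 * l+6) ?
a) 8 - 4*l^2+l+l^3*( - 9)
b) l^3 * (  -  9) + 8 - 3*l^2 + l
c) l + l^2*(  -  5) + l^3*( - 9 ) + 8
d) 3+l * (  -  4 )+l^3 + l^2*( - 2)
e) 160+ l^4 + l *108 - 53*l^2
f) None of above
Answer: a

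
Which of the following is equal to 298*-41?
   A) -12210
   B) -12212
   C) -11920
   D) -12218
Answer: D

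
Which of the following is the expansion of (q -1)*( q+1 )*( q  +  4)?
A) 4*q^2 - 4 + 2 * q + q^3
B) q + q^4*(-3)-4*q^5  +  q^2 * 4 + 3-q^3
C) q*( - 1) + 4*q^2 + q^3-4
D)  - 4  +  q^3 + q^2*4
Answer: C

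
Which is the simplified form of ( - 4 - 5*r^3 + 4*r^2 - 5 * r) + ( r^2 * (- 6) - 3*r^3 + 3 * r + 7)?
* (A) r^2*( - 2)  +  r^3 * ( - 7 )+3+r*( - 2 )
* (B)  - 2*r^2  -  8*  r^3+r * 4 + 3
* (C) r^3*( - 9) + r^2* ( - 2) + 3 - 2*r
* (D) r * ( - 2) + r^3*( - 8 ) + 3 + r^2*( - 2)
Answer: D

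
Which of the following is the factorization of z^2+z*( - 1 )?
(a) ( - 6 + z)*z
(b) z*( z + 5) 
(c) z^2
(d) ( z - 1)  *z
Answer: d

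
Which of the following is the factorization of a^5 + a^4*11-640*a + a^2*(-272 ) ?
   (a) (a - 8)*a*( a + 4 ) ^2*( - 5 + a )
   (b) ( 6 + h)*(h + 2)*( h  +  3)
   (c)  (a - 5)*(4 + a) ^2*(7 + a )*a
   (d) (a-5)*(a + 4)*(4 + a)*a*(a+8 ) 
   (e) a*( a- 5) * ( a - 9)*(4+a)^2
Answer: d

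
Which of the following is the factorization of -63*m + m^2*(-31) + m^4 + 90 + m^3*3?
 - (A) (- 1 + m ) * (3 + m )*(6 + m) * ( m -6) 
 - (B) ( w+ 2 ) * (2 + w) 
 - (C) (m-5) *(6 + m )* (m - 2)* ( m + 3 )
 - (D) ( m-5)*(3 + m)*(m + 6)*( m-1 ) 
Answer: D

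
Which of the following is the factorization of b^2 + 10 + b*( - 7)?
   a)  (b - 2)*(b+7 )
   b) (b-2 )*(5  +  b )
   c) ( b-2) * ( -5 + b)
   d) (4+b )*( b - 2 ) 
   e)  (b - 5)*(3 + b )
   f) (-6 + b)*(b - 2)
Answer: c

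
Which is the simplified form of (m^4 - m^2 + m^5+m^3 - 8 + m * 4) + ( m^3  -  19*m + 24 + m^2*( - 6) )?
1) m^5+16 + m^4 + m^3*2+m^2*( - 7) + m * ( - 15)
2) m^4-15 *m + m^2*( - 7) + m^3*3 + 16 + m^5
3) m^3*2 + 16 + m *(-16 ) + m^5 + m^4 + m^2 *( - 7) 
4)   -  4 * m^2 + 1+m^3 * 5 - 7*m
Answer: 1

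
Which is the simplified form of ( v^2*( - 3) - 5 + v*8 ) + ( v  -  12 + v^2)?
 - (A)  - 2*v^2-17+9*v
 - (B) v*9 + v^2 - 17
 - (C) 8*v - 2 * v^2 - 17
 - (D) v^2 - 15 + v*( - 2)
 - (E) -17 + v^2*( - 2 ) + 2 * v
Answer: A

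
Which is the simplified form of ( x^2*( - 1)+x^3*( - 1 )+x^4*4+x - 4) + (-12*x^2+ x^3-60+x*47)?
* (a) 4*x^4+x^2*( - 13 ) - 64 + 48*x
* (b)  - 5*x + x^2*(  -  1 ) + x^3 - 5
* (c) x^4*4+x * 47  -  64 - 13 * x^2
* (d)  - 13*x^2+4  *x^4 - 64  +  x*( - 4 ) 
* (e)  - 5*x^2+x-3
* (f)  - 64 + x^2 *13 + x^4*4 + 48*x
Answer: a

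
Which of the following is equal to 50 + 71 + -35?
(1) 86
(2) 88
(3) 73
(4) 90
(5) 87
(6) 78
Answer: 1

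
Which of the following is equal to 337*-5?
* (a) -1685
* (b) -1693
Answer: a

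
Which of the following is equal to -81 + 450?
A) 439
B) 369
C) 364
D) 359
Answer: B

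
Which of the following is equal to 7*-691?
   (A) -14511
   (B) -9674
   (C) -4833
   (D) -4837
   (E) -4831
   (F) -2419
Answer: D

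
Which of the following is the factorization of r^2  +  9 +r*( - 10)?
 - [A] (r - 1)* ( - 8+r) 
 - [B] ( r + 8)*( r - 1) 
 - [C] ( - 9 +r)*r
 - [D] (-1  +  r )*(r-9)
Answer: D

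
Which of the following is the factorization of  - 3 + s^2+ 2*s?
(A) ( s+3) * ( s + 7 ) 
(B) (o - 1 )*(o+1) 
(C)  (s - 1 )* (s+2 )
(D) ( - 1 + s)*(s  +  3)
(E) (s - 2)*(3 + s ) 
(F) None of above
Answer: D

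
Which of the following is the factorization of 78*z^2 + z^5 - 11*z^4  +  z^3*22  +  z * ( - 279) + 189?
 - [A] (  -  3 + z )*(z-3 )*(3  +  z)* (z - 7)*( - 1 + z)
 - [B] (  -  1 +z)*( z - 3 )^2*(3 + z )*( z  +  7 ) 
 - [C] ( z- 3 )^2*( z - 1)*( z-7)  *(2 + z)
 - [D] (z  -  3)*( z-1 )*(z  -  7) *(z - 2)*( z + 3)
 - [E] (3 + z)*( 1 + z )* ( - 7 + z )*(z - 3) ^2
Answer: A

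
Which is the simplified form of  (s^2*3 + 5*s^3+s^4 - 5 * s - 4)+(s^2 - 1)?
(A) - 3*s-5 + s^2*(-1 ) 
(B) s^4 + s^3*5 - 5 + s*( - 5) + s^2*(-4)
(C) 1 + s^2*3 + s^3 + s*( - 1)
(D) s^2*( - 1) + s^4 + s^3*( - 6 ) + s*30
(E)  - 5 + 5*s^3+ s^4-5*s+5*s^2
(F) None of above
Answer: F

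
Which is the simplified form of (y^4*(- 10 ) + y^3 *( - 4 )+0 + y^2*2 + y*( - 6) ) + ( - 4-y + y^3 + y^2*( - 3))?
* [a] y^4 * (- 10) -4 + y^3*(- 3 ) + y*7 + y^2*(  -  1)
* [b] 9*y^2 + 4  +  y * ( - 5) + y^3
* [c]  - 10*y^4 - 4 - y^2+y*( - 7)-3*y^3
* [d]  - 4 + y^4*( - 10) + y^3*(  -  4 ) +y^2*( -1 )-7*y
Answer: c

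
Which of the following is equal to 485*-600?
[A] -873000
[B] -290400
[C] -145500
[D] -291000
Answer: D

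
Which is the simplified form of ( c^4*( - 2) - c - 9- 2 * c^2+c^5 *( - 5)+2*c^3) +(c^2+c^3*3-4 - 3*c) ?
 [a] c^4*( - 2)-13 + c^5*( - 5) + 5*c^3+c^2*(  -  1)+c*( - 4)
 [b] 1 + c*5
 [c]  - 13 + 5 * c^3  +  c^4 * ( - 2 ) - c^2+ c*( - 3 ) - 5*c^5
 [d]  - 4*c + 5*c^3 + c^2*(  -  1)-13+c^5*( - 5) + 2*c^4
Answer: a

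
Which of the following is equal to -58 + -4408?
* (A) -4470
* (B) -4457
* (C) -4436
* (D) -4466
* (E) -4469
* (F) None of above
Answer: D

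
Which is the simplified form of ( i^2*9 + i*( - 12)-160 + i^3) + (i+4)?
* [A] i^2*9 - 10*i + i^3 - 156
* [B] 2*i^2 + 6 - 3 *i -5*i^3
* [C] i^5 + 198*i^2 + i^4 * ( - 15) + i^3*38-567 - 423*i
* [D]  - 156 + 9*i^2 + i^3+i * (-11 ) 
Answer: D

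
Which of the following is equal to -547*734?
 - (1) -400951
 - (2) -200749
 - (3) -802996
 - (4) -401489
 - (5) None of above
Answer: 5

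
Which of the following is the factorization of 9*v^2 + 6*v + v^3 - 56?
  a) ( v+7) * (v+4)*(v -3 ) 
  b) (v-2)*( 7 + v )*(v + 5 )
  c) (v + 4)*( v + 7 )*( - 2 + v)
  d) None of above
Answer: c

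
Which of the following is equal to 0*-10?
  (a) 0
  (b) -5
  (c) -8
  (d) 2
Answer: a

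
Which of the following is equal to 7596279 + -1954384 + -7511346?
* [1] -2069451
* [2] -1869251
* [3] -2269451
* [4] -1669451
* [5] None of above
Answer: 5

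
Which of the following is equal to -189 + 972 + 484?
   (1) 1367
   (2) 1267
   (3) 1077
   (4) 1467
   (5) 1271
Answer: 2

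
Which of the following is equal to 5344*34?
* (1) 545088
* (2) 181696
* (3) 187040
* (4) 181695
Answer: 2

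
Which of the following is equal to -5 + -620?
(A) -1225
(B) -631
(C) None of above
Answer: C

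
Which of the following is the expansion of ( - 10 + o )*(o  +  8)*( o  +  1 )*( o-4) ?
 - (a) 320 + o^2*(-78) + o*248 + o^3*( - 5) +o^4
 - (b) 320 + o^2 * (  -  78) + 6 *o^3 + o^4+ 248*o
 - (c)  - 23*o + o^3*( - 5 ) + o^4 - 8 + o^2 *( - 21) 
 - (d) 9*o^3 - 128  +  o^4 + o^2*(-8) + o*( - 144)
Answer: a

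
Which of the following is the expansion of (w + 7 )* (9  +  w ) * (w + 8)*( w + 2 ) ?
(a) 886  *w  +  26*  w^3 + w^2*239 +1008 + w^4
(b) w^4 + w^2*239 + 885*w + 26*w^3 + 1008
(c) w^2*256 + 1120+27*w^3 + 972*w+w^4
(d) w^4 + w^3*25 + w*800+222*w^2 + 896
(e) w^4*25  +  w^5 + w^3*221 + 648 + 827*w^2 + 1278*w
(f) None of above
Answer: a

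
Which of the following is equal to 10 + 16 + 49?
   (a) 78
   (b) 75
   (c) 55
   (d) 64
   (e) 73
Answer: b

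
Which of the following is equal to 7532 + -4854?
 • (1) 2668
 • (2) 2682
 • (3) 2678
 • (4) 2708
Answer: 3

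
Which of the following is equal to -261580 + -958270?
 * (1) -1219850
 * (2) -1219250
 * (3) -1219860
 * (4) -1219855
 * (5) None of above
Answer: 1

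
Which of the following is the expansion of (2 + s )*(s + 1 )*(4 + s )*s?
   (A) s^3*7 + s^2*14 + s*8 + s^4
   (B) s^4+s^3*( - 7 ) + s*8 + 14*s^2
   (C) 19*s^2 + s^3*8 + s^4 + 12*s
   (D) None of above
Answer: A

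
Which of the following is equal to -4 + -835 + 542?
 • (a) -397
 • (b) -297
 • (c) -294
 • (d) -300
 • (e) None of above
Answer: b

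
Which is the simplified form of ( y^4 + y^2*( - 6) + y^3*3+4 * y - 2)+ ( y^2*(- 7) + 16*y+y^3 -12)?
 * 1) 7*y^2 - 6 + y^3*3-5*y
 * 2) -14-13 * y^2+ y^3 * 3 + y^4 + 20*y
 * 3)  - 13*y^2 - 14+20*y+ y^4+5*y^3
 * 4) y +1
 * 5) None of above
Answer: 5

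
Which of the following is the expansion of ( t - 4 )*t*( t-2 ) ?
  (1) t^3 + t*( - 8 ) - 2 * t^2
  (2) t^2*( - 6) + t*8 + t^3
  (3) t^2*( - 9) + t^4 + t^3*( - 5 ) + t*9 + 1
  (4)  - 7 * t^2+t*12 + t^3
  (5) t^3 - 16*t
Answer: 2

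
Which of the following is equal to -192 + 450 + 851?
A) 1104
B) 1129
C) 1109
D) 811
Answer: C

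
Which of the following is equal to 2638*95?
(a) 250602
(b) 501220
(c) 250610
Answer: c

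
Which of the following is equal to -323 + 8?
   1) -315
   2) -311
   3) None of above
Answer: 1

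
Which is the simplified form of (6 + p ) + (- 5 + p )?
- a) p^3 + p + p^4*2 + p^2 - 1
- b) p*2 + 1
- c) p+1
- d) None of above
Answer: b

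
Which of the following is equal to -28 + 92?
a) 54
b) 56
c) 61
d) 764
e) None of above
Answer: e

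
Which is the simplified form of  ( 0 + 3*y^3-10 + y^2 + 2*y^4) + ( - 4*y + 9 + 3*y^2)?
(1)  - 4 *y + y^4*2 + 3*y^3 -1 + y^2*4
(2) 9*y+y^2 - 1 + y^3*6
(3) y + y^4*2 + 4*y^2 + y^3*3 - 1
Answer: 1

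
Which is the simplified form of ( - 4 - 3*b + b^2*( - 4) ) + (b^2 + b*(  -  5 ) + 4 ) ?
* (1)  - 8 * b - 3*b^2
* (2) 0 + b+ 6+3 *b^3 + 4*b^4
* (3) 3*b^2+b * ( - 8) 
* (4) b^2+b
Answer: 1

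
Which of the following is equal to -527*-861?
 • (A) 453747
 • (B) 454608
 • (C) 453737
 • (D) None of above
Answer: A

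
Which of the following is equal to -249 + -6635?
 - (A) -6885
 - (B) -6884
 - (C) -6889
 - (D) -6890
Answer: B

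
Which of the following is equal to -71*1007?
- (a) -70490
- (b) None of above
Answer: b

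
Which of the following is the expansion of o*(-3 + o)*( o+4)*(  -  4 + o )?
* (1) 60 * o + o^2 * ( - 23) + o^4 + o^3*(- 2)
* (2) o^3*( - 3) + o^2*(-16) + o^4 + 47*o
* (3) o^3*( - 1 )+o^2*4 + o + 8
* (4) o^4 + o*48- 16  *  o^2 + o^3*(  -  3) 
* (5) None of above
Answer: 4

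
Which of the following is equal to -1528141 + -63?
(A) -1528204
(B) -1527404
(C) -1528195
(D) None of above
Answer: A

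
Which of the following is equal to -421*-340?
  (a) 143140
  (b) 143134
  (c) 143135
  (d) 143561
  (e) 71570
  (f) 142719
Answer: a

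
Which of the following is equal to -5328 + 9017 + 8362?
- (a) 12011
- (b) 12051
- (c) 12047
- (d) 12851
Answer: b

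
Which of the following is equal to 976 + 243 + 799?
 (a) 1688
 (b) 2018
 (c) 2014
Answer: b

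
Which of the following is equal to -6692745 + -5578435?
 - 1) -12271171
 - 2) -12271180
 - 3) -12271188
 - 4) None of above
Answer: 2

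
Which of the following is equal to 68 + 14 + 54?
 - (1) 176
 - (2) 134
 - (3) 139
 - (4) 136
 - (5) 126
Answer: 4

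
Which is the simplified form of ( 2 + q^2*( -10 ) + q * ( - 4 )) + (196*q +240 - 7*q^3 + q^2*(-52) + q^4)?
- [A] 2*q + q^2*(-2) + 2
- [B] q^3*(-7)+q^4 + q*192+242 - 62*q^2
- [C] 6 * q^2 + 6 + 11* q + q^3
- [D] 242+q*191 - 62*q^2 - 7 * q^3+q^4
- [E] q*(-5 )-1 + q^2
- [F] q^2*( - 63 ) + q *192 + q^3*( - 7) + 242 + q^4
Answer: B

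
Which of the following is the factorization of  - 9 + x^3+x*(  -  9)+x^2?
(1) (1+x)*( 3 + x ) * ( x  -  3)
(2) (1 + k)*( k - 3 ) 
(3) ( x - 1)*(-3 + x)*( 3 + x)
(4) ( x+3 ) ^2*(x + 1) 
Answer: 1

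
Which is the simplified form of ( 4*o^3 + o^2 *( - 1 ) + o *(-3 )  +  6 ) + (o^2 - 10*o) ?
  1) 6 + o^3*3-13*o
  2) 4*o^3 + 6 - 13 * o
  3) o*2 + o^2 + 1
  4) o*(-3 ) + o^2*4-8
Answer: 2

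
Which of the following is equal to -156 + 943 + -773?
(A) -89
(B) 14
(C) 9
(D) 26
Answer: B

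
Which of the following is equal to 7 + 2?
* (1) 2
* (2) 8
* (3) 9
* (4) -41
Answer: 3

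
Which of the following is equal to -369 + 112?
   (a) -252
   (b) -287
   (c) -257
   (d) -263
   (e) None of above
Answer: c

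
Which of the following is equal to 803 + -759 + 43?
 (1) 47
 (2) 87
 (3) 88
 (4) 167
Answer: 2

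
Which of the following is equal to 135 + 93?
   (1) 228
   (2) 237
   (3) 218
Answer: 1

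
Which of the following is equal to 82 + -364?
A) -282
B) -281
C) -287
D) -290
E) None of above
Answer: A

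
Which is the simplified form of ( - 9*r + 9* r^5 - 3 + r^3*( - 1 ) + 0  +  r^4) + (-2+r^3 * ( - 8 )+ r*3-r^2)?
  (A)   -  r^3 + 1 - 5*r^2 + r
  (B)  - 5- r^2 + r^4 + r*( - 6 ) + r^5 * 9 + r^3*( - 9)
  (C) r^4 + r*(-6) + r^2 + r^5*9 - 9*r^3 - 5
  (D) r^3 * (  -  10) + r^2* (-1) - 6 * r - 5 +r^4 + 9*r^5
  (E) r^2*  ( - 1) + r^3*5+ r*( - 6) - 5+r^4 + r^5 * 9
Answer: B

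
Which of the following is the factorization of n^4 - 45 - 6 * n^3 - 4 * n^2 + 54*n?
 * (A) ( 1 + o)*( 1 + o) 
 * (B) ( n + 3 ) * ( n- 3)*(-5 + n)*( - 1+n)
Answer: B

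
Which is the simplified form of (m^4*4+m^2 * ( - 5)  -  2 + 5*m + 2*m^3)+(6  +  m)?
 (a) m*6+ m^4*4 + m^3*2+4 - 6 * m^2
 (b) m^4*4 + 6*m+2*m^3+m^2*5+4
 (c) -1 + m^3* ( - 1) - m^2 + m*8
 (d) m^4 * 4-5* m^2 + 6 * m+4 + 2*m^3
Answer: d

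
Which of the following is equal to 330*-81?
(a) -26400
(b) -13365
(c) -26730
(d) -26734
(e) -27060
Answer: c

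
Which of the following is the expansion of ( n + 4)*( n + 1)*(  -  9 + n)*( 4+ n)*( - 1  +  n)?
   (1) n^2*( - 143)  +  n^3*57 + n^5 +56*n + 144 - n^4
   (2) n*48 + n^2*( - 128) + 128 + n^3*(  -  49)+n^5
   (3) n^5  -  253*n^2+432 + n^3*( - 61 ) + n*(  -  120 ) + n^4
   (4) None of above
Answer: 4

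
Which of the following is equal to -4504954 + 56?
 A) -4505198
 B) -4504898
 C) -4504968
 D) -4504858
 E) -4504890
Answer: B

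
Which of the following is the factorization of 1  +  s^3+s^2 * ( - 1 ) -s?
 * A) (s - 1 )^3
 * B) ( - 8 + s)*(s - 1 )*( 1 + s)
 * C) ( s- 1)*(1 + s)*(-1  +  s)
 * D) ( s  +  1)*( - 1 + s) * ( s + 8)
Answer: C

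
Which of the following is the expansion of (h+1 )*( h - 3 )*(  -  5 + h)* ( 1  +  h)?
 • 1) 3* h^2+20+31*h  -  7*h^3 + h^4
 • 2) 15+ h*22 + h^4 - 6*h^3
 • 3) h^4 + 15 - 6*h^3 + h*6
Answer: 2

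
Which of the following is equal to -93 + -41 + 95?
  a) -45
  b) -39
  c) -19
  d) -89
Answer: b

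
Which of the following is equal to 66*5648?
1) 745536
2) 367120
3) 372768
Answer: 3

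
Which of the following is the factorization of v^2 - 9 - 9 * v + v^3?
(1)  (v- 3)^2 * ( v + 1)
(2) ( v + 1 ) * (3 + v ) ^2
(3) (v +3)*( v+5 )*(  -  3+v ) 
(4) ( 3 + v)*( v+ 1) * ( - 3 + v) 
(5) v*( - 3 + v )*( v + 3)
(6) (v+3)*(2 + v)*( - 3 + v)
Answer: 4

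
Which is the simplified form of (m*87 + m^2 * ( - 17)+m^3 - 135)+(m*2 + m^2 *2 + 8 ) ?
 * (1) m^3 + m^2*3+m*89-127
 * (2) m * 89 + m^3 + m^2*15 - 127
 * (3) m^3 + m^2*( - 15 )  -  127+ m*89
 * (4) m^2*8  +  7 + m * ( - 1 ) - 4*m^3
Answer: 3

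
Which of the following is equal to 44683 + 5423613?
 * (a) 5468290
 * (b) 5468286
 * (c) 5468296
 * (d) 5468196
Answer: c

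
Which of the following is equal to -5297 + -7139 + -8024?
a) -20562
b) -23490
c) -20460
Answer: c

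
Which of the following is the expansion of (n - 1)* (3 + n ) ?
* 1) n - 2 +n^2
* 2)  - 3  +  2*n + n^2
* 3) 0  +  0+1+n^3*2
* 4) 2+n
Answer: 2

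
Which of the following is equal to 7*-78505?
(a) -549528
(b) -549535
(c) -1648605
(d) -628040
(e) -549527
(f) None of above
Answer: b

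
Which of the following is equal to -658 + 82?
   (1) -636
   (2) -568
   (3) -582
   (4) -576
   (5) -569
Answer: 4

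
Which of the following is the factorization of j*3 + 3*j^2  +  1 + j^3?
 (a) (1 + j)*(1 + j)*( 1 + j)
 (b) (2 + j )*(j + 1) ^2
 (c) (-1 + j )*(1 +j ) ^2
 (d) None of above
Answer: a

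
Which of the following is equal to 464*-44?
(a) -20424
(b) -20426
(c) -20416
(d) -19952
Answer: c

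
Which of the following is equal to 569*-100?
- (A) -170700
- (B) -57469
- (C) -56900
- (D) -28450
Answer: C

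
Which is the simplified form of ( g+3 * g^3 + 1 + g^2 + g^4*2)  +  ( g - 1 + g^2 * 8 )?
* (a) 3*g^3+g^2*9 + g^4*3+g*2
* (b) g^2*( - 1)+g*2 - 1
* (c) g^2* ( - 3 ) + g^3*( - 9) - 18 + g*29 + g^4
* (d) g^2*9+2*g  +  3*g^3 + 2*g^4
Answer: d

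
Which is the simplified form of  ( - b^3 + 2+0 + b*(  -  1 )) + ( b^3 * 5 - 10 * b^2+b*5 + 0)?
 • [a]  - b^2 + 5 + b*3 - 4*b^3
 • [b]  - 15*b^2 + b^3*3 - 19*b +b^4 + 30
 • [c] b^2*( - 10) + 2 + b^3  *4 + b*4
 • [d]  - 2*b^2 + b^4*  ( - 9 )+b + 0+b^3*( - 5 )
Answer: c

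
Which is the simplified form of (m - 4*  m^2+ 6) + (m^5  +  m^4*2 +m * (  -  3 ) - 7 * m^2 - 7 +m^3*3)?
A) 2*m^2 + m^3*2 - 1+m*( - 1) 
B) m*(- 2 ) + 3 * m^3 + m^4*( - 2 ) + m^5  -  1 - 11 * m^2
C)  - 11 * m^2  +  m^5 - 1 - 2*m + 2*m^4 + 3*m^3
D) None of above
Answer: C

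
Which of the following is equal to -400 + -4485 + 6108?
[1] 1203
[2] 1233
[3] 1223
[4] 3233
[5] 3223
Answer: 3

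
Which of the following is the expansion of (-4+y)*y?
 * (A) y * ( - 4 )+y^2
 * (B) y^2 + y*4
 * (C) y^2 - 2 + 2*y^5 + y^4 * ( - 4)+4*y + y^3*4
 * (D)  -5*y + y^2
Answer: A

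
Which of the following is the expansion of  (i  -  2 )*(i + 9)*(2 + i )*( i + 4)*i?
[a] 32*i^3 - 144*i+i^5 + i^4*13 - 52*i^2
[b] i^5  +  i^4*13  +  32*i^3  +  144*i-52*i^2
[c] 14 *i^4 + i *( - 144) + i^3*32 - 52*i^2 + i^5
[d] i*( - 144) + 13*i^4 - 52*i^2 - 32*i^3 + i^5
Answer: a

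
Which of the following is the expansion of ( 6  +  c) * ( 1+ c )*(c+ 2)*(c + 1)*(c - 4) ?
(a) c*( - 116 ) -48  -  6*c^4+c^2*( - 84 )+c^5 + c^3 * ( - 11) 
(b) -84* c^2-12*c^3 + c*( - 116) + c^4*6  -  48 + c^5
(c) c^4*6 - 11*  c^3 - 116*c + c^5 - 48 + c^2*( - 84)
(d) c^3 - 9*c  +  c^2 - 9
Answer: c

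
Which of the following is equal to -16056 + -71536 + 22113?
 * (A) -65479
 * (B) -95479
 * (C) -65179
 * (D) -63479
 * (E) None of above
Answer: A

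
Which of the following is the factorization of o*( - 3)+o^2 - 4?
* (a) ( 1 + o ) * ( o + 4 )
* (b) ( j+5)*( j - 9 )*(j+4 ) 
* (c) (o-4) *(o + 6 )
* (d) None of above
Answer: d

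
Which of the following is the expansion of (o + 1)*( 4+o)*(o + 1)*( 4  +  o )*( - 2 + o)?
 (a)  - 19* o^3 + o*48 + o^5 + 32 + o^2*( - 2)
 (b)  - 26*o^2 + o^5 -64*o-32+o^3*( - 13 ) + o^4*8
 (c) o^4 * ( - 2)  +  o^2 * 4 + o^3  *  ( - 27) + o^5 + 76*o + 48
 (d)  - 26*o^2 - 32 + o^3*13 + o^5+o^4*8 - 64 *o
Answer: d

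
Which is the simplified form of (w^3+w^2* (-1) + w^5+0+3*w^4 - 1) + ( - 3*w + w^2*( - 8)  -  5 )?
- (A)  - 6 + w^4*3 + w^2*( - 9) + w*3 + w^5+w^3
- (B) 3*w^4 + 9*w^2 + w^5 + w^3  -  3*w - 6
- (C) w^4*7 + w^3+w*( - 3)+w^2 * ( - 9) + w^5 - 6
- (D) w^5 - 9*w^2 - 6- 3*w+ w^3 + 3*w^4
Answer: D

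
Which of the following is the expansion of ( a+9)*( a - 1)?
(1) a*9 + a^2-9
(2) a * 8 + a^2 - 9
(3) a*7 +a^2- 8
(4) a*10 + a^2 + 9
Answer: 2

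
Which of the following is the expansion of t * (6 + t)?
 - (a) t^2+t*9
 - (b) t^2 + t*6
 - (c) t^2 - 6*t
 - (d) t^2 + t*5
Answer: b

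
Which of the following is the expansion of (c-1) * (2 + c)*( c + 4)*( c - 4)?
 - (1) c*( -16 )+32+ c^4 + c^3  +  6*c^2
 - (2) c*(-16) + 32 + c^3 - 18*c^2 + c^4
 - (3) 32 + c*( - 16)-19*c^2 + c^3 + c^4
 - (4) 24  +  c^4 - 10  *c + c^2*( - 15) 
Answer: 2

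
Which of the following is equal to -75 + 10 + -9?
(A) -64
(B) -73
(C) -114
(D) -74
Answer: D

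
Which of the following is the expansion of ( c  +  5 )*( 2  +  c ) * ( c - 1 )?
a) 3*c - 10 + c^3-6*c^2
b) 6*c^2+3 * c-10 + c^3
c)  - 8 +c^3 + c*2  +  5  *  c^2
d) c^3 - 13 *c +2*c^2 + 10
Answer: b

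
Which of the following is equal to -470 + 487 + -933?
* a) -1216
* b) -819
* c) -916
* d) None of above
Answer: c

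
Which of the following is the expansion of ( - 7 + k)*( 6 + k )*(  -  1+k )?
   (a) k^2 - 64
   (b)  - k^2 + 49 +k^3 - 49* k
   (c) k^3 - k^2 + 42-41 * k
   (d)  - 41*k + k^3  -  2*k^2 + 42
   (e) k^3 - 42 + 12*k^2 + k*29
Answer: d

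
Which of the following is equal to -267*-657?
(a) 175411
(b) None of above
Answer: b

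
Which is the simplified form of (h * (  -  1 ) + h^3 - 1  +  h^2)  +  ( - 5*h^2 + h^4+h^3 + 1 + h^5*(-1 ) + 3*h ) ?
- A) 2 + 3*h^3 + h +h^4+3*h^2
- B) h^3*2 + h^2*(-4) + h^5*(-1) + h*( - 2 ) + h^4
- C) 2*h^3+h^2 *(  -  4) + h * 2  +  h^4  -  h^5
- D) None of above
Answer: C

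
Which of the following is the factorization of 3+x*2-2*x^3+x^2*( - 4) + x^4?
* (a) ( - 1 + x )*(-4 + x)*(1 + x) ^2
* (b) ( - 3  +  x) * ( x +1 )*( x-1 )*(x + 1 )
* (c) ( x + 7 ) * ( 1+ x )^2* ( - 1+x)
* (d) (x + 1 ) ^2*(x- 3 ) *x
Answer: b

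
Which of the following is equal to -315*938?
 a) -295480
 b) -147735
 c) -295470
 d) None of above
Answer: c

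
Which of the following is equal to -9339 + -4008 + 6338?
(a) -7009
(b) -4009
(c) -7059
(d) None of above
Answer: a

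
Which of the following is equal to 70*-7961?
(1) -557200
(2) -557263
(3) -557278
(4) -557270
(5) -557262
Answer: 4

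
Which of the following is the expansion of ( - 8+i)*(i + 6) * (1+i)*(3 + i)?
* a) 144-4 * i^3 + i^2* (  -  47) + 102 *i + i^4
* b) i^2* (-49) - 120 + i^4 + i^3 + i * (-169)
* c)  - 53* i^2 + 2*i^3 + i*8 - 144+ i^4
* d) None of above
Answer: d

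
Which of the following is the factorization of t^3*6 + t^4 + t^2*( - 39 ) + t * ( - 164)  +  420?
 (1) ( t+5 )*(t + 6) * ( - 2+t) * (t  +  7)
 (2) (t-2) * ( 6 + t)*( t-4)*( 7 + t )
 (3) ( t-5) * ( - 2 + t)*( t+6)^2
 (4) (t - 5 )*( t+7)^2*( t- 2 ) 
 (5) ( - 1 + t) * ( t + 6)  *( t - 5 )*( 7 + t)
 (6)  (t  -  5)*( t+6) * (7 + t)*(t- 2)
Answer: 6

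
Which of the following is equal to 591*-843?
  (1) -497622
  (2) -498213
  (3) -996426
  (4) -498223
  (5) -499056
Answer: 2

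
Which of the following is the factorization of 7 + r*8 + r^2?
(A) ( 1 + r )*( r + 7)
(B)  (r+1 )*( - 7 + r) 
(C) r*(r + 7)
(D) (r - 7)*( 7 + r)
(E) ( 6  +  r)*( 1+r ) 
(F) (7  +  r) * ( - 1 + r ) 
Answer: A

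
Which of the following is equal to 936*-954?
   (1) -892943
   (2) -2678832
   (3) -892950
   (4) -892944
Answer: 4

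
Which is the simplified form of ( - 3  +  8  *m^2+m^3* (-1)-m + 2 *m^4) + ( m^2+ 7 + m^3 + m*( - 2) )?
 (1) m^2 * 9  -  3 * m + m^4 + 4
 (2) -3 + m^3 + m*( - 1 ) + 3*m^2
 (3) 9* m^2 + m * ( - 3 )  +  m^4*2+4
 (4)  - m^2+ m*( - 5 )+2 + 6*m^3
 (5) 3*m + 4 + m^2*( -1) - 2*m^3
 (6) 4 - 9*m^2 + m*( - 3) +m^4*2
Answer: 3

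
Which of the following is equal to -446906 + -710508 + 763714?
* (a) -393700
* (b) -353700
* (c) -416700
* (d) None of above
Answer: a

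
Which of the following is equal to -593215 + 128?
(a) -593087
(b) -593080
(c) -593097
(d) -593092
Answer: a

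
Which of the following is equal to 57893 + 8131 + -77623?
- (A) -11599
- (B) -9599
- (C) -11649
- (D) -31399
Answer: A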